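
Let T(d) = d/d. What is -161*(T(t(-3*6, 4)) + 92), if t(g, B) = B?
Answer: -14973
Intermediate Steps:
T(d) = 1
-161*(T(t(-3*6, 4)) + 92) = -161*(1 + 92) = -161*93 = -14973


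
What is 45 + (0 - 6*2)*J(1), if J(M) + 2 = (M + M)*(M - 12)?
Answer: 333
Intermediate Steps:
J(M) = -2 + 2*M*(-12 + M) (J(M) = -2 + (M + M)*(M - 12) = -2 + (2*M)*(-12 + M) = -2 + 2*M*(-12 + M))
45 + (0 - 6*2)*J(1) = 45 + (0 - 6*2)*(-2 - 24*1 + 2*1²) = 45 + (0 - 12)*(-2 - 24 + 2*1) = 45 - 12*(-2 - 24 + 2) = 45 - 12*(-24) = 45 + 288 = 333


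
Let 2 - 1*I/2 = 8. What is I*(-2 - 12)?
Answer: 168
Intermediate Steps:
I = -12 (I = 4 - 2*8 = 4 - 16 = -12)
I*(-2 - 12) = -12*(-2 - 12) = -12*(-14) = 168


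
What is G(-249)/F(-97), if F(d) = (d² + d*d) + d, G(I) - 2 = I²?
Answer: 62003/18721 ≈ 3.3120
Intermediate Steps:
G(I) = 2 + I²
F(d) = d + 2*d² (F(d) = (d² + d²) + d = 2*d² + d = d + 2*d²)
G(-249)/F(-97) = (2 + (-249)²)/((-97*(1 + 2*(-97)))) = (2 + 62001)/((-97*(1 - 194))) = 62003/((-97*(-193))) = 62003/18721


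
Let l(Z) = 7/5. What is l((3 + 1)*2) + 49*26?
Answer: 6377/5 ≈ 1275.4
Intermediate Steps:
l(Z) = 7/5 (l(Z) = 7*(⅕) = 7/5)
l((3 + 1)*2) + 49*26 = 7/5 + 49*26 = 7/5 + 1274 = 6377/5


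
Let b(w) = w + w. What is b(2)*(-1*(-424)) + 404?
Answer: 2100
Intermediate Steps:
b(w) = 2*w
b(2)*(-1*(-424)) + 404 = (2*2)*(-1*(-424)) + 404 = 4*424 + 404 = 1696 + 404 = 2100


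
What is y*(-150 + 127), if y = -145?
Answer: 3335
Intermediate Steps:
y*(-150 + 127) = -145*(-150 + 127) = -145*(-23) = 3335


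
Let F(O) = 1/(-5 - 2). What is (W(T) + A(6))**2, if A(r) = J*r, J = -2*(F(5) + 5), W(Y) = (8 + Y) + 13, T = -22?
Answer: 172225/49 ≈ 3514.8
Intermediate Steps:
F(O) = -1/7 (F(O) = 1/(-7) = -1/7)
W(Y) = 21 + Y
J = -68/7 (J = -2*(-1/7 + 5) = -2*34/7 = -68/7 ≈ -9.7143)
A(r) = -68*r/7
(W(T) + A(6))**2 = ((21 - 22) - 68/7*6)**2 = (-1 - 408/7)**2 = (-415/7)**2 = 172225/49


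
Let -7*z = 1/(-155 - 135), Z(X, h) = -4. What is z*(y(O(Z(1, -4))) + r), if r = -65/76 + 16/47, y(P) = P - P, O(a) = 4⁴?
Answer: -1839/7251160 ≈ -0.00025361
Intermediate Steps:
O(a) = 256
y(P) = 0
z = 1/2030 (z = -1/(7*(-155 - 135)) = -⅐/(-290) = -⅐*(-1/290) = 1/2030 ≈ 0.00049261)
r = -1839/3572 (r = -65*1/76 + 16*(1/47) = -65/76 + 16/47 = -1839/3572 ≈ -0.51484)
z*(y(O(Z(1, -4))) + r) = (0 - 1839/3572)/2030 = (1/2030)*(-1839/3572) = -1839/7251160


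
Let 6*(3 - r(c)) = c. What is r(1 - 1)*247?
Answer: 741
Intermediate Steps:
r(c) = 3 - c/6
r(1 - 1)*247 = (3 - (1 - 1)/6)*247 = (3 - ⅙*0)*247 = (3 + 0)*247 = 3*247 = 741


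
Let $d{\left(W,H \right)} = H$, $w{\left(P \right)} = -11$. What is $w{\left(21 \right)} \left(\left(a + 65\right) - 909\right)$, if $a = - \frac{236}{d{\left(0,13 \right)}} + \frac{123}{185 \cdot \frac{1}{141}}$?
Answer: $\frac{20328231}{2405} \approx 8452.5$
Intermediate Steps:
$a = \frac{181799}{2405}$ ($a = - \frac{236}{13} + \frac{123}{185 \cdot \frac{1}{141}} = \left(-236\right) \frac{1}{13} + \frac{123}{185 \cdot \frac{1}{141}} = - \frac{236}{13} + \frac{123}{\frac{185}{141}} = - \frac{236}{13} + 123 \cdot \frac{141}{185} = - \frac{236}{13} + \frac{17343}{185} = \frac{181799}{2405} \approx 75.592$)
$w{\left(21 \right)} \left(\left(a + 65\right) - 909\right) = - 11 \left(\left(\frac{181799}{2405} + 65\right) - 909\right) = - 11 \left(\frac{338124}{2405} - 909\right) = \left(-11\right) \left(- \frac{1848021}{2405}\right) = \frac{20328231}{2405}$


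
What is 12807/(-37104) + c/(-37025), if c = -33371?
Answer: 254672803/457925200 ≈ 0.55614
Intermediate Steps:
12807/(-37104) + c/(-37025) = 12807/(-37104) - 33371/(-37025) = 12807*(-1/37104) - 33371*(-1/37025) = -4269/12368 + 33371/37025 = 254672803/457925200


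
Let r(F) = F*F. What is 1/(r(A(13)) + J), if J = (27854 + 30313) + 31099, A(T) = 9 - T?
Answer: 1/89282 ≈ 1.1200e-5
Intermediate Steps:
r(F) = F²
J = 89266 (J = 58167 + 31099 = 89266)
1/(r(A(13)) + J) = 1/((9 - 1*13)² + 89266) = 1/((9 - 13)² + 89266) = 1/((-4)² + 89266) = 1/(16 + 89266) = 1/89282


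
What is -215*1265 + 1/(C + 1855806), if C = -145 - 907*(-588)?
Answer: -649742019574/2388977 ≈ -2.7198e+5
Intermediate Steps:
C = 533171 (C = -145 + 533316 = 533171)
-215*1265 + 1/(C + 1855806) = -215*1265 + 1/(533171 + 1855806) = -271975 + 1/2388977 = -649742019574/2388977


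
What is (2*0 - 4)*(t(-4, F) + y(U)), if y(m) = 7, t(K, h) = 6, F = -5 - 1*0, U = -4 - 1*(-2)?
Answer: -52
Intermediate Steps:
U = -2 (U = -4 + 2 = -2)
F = -5 (F = -5 + 0 = -5)
(2*0 - 4)*(t(-4, F) + y(U)) = (2*0 - 4)*(6 + 7) = (0 - 4)*13 = -4*13 = -52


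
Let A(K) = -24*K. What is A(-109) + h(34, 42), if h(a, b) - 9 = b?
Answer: 2667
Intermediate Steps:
h(a, b) = 9 + b
A(-109) + h(34, 42) = -24*(-109) + (9 + 42) = 2616 + 51 = 2667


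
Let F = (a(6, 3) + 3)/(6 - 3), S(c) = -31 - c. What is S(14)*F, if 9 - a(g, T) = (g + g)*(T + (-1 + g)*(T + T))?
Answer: 5760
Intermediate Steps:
a(g, T) = 9 - 2*g*(T + 2*T*(-1 + g)) (a(g, T) = 9 - (g + g)*(T + (-1 + g)*(T + T)) = 9 - 2*g*(T + (-1 + g)*(2*T)) = 9 - 2*g*(T + 2*T*(-1 + g)))
F = -128 (F = ((9 - 4*3*6² + 2*3*6) + 3)/(6 - 3) = ((9 - 4*3*36 + 36) + 3)/3 = ((9 - 432 + 36) + 3)*(⅓) = (-387 + 3)*(⅓) = -384*⅓ = -128)
S(14)*F = (-31 - 1*14)*(-128) = (-31 - 14)*(-128) = -45*(-128) = 5760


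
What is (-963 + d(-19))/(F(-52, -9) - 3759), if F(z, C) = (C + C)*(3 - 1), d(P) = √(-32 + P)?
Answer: 321/1265 - I*√51/3795 ≈ 0.25376 - 0.0018818*I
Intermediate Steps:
F(z, C) = 4*C (F(z, C) = (2*C)*2 = 4*C)
(-963 + d(-19))/(F(-52, -9) - 3759) = (-963 + √(-32 - 19))/(4*(-9) - 3759) = (-963 + √(-51))/(-36 - 3759) = (-963 + I*√51)/(-3795) = (-963 + I*√51)*(-1/3795) = 321/1265 - I*√51/3795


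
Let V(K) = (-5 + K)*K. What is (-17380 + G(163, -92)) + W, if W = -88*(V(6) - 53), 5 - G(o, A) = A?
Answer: -13147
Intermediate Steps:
G(o, A) = 5 - A
V(K) = K*(-5 + K)
W = 4136 (W = -88*(6*(-5 + 6) - 53) = -88*(6*1 - 53) = -88*(6 - 53) = -88*(-47) = 4136)
(-17380 + G(163, -92)) + W = (-17380 + (5 - 1*(-92))) + 4136 = (-17380 + (5 + 92)) + 4136 = (-17380 + 97) + 4136 = -17283 + 4136 = -13147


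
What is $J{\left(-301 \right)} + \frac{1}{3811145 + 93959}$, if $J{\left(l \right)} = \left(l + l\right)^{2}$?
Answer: $\frac{1415225310017}{3905104} \approx 3.624 \cdot 10^{5}$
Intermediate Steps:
$J{\left(l \right)} = 4 l^{2}$ ($J{\left(l \right)} = \left(2 l\right)^{2} = 4 l^{2}$)
$J{\left(-301 \right)} + \frac{1}{3811145 + 93959} = 4 \left(-301\right)^{2} + \frac{1}{3811145 + 93959} = 4 \cdot 90601 + \frac{1}{3905104} = 362404 + \frac{1}{3905104} = \frac{1415225310017}{3905104}$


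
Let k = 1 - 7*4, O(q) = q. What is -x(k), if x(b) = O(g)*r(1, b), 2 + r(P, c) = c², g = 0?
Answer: 0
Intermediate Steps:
k = -27 (k = 1 - 28 = -27)
r(P, c) = -2 + c²
x(b) = 0 (x(b) = 0*(-2 + b²) = 0)
-x(k) = -1*0 = 0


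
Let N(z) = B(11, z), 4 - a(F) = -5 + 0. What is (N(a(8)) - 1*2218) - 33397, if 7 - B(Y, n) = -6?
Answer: -35602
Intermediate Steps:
a(F) = 9 (a(F) = 4 - (-5 + 0) = 4 - 1*(-5) = 4 + 5 = 9)
B(Y, n) = 13 (B(Y, n) = 7 - 1*(-6) = 7 + 6 = 13)
N(z) = 13
(N(a(8)) - 1*2218) - 33397 = (13 - 1*2218) - 33397 = (13 - 2218) - 33397 = -2205 - 33397 = -35602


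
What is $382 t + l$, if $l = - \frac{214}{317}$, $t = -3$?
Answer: $- \frac{363496}{317} \approx -1146.7$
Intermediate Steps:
$l = - \frac{214}{317}$ ($l = \left(-214\right) \frac{1}{317} = - \frac{214}{317} \approx -0.67508$)
$382 t + l = 382 \left(-3\right) - \frac{214}{317} = -1146 - \frac{214}{317} = - \frac{363496}{317}$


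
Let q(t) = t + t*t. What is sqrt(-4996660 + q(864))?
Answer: 10*I*sqrt(42493) ≈ 2061.4*I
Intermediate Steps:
q(t) = t + t**2
sqrt(-4996660 + q(864)) = sqrt(-4996660 + 864*(1 + 864)) = sqrt(-4996660 + 864*865) = sqrt(-4996660 + 747360) = sqrt(-4249300) = 10*I*sqrt(42493)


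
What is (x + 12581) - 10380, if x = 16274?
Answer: 18475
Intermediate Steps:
(x + 12581) - 10380 = (16274 + 12581) - 10380 = 28855 - 10380 = 18475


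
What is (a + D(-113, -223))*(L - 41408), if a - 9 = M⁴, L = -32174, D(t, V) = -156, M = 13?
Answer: -2090758948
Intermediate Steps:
a = 28570 (a = 9 + 13⁴ = 9 + 28561 = 28570)
(a + D(-113, -223))*(L - 41408) = (28570 - 156)*(-32174 - 41408) = 28414*(-73582) = -2090758948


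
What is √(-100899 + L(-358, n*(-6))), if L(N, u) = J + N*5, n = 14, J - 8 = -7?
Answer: 4*I*√6418 ≈ 320.45*I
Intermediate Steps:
J = 1 (J = 8 - 7 = 1)
L(N, u) = 1 + 5*N (L(N, u) = 1 + N*5 = 1 + 5*N)
√(-100899 + L(-358, n*(-6))) = √(-100899 + (1 + 5*(-358))) = √(-100899 + (1 - 1790)) = √(-100899 - 1789) = √(-102688) = 4*I*√6418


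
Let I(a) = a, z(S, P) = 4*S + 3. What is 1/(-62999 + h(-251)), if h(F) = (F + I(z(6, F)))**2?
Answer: -1/12823 ≈ -7.7985e-5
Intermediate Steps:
z(S, P) = 3 + 4*S
h(F) = (27 + F)**2 (h(F) = (F + (3 + 4*6))**2 = (F + (3 + 24))**2 = (F + 27)**2 = (27 + F)**2)
1/(-62999 + h(-251)) = 1/(-62999 + (27 - 251)**2) = 1/(-62999 + (-224)**2) = 1/(-62999 + 50176) = 1/(-12823) = -1/12823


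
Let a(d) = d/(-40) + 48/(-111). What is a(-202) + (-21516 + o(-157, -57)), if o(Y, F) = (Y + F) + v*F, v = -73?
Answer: -12997643/740 ≈ -17564.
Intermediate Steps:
a(d) = -16/37 - d/40 (a(d) = d*(-1/40) + 48*(-1/111) = -d/40 - 16/37 = -16/37 - d/40)
o(Y, F) = Y - 72*F (o(Y, F) = (Y + F) - 73*F = (F + Y) - 73*F = Y - 72*F)
a(-202) + (-21516 + o(-157, -57)) = (-16/37 - 1/40*(-202)) + (-21516 + (-157 - 72*(-57))) = (-16/37 + 101/20) + (-21516 + (-157 + 4104)) = 3417/740 + (-21516 + 3947) = 3417/740 - 17569 = -12997643/740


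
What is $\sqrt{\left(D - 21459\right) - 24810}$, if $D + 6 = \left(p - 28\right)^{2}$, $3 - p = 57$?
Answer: $i \sqrt{39551} \approx 198.87 i$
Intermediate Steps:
$p = -54$ ($p = 3 - 57 = -54$)
$D = 6718$ ($D = -6 + \left(-54 - 28\right)^{2} = -6 + \left(-82\right)^{2} = -6 + 6724 = 6718$)
$\sqrt{\left(D - 21459\right) - 24810} = \sqrt{\left(6718 - 21459\right) - 24810} = \sqrt{-14741 - 24810} = \sqrt{-39551} = i \sqrt{39551}$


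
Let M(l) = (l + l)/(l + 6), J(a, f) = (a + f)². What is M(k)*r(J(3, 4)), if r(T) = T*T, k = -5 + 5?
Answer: 0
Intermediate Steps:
k = 0
M(l) = 2*l/(6 + l) (M(l) = (2*l)/(6 + l) = 2*l/(6 + l))
r(T) = T²
M(k)*r(J(3, 4)) = (2*0/(6 + 0))*((3 + 4)²)² = (2*0/6)*(7²)² = (2*0*(⅙))*49² = 0*2401 = 0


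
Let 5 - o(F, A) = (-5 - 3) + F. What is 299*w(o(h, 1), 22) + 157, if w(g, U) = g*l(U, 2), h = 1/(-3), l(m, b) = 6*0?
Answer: 157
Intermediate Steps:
l(m, b) = 0
h = -⅓ ≈ -0.33333
o(F, A) = 13 - F (o(F, A) = 5 - ((-5 - 3) + F) = 5 - (-8 + F) = 5 + (8 - F) = 13 - F)
w(g, U) = 0 (w(g, U) = g*0 = 0)
299*w(o(h, 1), 22) + 157 = 299*0 + 157 = 0 + 157 = 157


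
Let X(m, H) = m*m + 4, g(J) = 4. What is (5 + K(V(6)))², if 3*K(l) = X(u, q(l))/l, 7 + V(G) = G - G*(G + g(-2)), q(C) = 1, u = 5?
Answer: 784996/33489 ≈ 23.440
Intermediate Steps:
X(m, H) = 4 + m² (X(m, H) = m² + 4 = 4 + m²)
V(G) = -7 + G - G*(4 + G) (V(G) = -7 + (G - G*(G + 4)) = -7 + (G - G*(4 + G)) = -7 + G - G*(4 + G))
K(l) = 29/(3*l) (K(l) = ((4 + 5²)/l)/3 = ((4 + 25)/l)/3 = (29/l)/3 = 29/(3*l))
(5 + K(V(6)))² = (5 + 29/(3*(-7 - 1*6² - 3*6)))² = (5 + 29/(3*(-7 - 1*36 - 18)))² = (5 + 29/(3*(-7 - 36 - 18)))² = (5 + (29/3)/(-61))² = (5 + (29/3)*(-1/61))² = (5 - 29/183)² = (886/183)² = 784996/33489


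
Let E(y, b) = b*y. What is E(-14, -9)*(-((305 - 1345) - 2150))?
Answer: 401940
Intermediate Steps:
E(-14, -9)*(-((305 - 1345) - 2150)) = (-9*(-14))*(-((305 - 1345) - 2150)) = 126*(-(-1040 - 2150)) = 126*(-1*(-3190)) = 126*3190 = 401940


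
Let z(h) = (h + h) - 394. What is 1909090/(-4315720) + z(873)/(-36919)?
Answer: -7631654715/15933206668 ≈ -0.47898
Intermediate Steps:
z(h) = -394 + 2*h (z(h) = 2*h - 394 = -394 + 2*h)
1909090/(-4315720) + z(873)/(-36919) = 1909090/(-4315720) + (-394 + 2*873)/(-36919) = 1909090*(-1/4315720) + (-394 + 1746)*(-1/36919) = -190909/431572 + 1352*(-1/36919) = -190909/431572 - 1352/36919 = -7631654715/15933206668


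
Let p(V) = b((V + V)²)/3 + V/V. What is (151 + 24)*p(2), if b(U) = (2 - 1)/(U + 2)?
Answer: 9625/54 ≈ 178.24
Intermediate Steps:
b(U) = 1/(2 + U)
p(V) = 1 + 1/(3*(2 + 4*V²)) (p(V) = 1/((2 + (V + V)²)*3) + V/V = (⅓)/(2 + (2*V)²) + 1 = (⅓)/(2 + 4*V²) + 1 = 1/(3*(2 + 4*V²)) + 1 = 1 + 1/(3*(2 + 4*V²)))
(151 + 24)*p(2) = (151 + 24)*((7 + 12*2²)/(6*(1 + 2*2²))) = 175*((7 + 12*4)/(6*(1 + 2*4))) = 175*((7 + 48)/(6*(1 + 8))) = 175*((⅙)*55/9) = 175*((⅙)*(⅑)*55) = 175*(55/54) = 9625/54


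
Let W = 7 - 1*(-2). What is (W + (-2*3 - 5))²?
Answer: 4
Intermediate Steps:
W = 9 (W = 7 + 2 = 9)
(W + (-2*3 - 5))² = (9 + (-2*3 - 5))² = (9 + (-6 - 5))² = (9 - 11)² = (-2)² = 4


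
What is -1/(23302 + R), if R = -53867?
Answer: 1/30565 ≈ 3.2717e-5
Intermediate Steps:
-1/(23302 + R) = -1/(23302 - 53867) = -1/(-30565) = -1*(-1/30565) = 1/30565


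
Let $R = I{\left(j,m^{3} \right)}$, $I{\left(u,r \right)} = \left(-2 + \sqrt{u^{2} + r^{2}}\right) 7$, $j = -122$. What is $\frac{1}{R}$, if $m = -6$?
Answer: $\frac{1}{215376} + \frac{\sqrt{15385}}{215376} \approx 0.00058055$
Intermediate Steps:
$I{\left(u,r \right)} = -14 + 7 \sqrt{r^{2} + u^{2}}$ ($I{\left(u,r \right)} = \left(-2 + \sqrt{r^{2} + u^{2}}\right) 7 = -14 + 7 \sqrt{r^{2} + u^{2}}$)
$R = -14 + 14 \sqrt{15385}$ ($R = -14 + 7 \sqrt{\left(\left(-6\right)^{3}\right)^{2} + \left(-122\right)^{2}} = -14 + 7 \sqrt{\left(-216\right)^{2} + 14884} = -14 + 7 \sqrt{46656 + 14884} = -14 + 7 \sqrt{61540} = -14 + 7 \cdot 2 \sqrt{15385} = -14 + 14 \sqrt{15385} \approx 1722.5$)
$\frac{1}{R} = \frac{1}{-14 + 14 \sqrt{15385}}$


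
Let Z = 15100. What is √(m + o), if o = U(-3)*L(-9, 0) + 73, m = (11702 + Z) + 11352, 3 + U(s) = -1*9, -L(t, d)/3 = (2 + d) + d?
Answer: √38299 ≈ 195.70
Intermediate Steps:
L(t, d) = -6 - 6*d (L(t, d) = -3*((2 + d) + d) = -3*(2 + 2*d) = -6 - 6*d)
U(s) = -12 (U(s) = -3 - 1*9 = -3 - 9 = -12)
m = 38154 (m = (11702 + 15100) + 11352 = 26802 + 11352 = 38154)
o = 145 (o = -12*(-6 - 6*0) + 73 = -12*(-6 + 0) + 73 = -12*(-6) + 73 = 72 + 73 = 145)
√(m + o) = √(38154 + 145) = √38299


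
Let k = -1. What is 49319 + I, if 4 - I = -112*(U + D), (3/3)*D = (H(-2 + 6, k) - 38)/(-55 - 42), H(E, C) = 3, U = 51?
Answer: 5342315/97 ≈ 55075.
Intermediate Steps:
D = 35/97 (D = (3 - 38)/(-55 - 42) = -35/(-97) = -35*(-1/97) = 35/97 ≈ 0.36082)
I = 558372/97 (I = 4 - (-112)*(51 + 35/97) = 4 - (-112)*4982/97 = 4 - 1*(-557984/97) = 4 + 557984/97 = 558372/97 ≈ 5756.4)
49319 + I = 49319 + 558372/97 = 5342315/97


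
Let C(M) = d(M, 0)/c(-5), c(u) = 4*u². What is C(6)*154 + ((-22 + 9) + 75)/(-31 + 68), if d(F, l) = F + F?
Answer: 18644/925 ≈ 20.156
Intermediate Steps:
d(F, l) = 2*F
C(M) = M/50 (C(M) = (2*M)/((4*(-5)²)) = (2*M)/((4*25)) = (2*M)/100 = (2*M)*(1/100) = M/50)
C(6)*154 + ((-22 + 9) + 75)/(-31 + 68) = ((1/50)*6)*154 + ((-22 + 9) + 75)/(-31 + 68) = (3/25)*154 + (-13 + 75)/37 = 462/25 + 62*(1/37) = 462/25 + 62/37 = 18644/925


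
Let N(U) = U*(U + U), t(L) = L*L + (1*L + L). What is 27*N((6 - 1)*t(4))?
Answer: 777600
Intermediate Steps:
t(L) = L**2 + 2*L (t(L) = L**2 + (L + L) = L**2 + 2*L)
N(U) = 2*U**2 (N(U) = U*(2*U) = 2*U**2)
27*N((6 - 1)*t(4)) = 27*(2*((6 - 1)*(4*(2 + 4)))**2) = 27*(2*(5*(4*6))**2) = 27*(2*(5*24)**2) = 27*(2*120**2) = 27*(2*14400) = 27*28800 = 777600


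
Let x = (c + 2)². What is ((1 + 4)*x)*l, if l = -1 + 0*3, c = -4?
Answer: -20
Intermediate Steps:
x = 4 (x = (-4 + 2)² = (-2)² = 4)
l = -1 (l = -1 + 0 = -1)
((1 + 4)*x)*l = ((1 + 4)*4)*(-1) = (5*4)*(-1) = 20*(-1) = -20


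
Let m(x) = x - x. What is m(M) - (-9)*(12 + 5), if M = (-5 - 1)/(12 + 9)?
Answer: 153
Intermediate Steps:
M = -2/7 (M = -6/21 = -6*1/21 = -2/7 ≈ -0.28571)
m(x) = 0
m(M) - (-9)*(12 + 5) = 0 - (-9)*(12 + 5) = 0 - (-9)*17 = 0 - 1*(-153) = 0 + 153 = 153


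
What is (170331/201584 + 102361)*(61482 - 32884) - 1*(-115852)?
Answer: 295064537661129/100792 ≈ 2.9275e+9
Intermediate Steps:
(170331/201584 + 102361)*(61482 - 32884) - 1*(-115852) = (170331*(1/201584) + 102361)*28598 + 115852 = (170331/201584 + 102361)*28598 + 115852 = (20634510155/201584)*28598 + 115852 = 295052860706345/100792 + 115852 = 295064537661129/100792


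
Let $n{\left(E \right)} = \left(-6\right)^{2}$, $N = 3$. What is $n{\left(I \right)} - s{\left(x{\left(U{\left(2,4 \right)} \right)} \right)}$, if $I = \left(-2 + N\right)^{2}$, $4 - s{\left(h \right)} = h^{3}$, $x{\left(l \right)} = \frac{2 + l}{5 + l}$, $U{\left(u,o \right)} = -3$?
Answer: $\frac{255}{8} \approx 31.875$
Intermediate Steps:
$x{\left(l \right)} = \frac{2 + l}{5 + l}$
$s{\left(h \right)} = 4 - h^{3}$
$I = 1$ ($I = \left(-2 + 3\right)^{2} = 1^{2} = 1$)
$n{\left(E \right)} = 36$
$n{\left(I \right)} - s{\left(x{\left(U{\left(2,4 \right)} \right)} \right)} = 36 - \left(4 - \left(\frac{2 - 3}{5 - 3}\right)^{3}\right) = 36 - \left(4 - \left(\frac{1}{2} \left(-1\right)\right)^{3}\right) = 36 - \left(4 - \left(- \frac{1}{2}\right)^{3}\right) = 36 - \left(4 - - \frac{1}{8}\right) = 36 - \left(4 + \frac{1}{8}\right) = 36 - \frac{33}{8} = \frac{255}{8}$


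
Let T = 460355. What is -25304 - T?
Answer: -485659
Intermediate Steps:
-25304 - T = -25304 - 1*460355 = -25304 - 460355 = -485659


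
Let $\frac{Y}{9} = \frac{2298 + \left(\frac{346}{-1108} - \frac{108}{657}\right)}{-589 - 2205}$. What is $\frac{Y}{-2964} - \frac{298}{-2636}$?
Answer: $\frac{772800176581}{6688191516656} \approx 0.11555$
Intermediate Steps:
$Y = - \frac{76022541}{10272268}$ ($Y = 9 \frac{2298 + \left(\frac{346}{-1108} - \frac{108}{657}\right)}{-589 - 2205} = 9 \frac{2298 + \left(346 \left(- \frac{1}{1108}\right) - \frac{12}{73}\right)}{-2794} = 9 \left(2298 - \frac{19277}{40442}\right) \left(- \frac{1}{2794}\right) = 9 \cdot \frac{92916439}{40442} \left(- \frac{1}{2794}\right) = 9 \left(- \frac{8446949}{10272268}\right) = - \frac{76022541}{10272268} \approx -7.4008$)
$\frac{Y}{-2964} - \frac{298}{-2636} = - \frac{76022541}{10272268 \left(-2964\right)} - \frac{298}{-2636} = \left(- \frac{76022541}{10272268}\right) \left(- \frac{1}{2964}\right) - - \frac{149}{1318} = \frac{25340847}{10149000784} + \frac{149}{1318} = \frac{772800176581}{6688191516656}$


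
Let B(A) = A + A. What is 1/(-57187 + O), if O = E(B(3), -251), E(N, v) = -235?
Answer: -1/57422 ≈ -1.7415e-5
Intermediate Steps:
B(A) = 2*A
O = -235
1/(-57187 + O) = 1/(-57187 - 235) = 1/(-57422) = -1/57422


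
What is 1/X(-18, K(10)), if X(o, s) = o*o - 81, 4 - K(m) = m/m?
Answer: 1/243 ≈ 0.0041152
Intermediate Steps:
K(m) = 3 (K(m) = 4 - m/m = 4 - 1*1 = 4 - 1 = 3)
X(o, s) = -81 + o**2 (X(o, s) = o**2 - 81 = -81 + o**2)
1/X(-18, K(10)) = 1/(-81 + (-18)**2) = 1/(-81 + 324) = 1/243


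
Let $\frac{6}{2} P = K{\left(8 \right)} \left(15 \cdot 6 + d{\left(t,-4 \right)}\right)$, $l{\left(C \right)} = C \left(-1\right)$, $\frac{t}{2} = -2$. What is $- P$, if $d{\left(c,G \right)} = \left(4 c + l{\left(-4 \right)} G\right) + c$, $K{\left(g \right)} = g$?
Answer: $-144$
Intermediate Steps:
$t = -4$ ($t = 2 \left(-2\right) = -4$)
$l{\left(C \right)} = - C$
$d{\left(c,G \right)} = 4 G + 5 c$ ($d{\left(c,G \right)} = \left(4 c + \left(-1\right) \left(-4\right) G\right) + c = \left(4 c + 4 G\right) + c = \left(4 G + 4 c\right) + c = 4 G + 5 c$)
$P = 144$ ($P = \frac{8 \left(15 \cdot 6 + \left(4 \left(-4\right) + 5 \left(-4\right)\right)\right)}{3} = \frac{8 \left(90 - 36\right)}{3} = \frac{8 \cdot 54}{3} = \frac{1}{3} \cdot 432 = 144$)
$- P = \left(-1\right) 144 = -144$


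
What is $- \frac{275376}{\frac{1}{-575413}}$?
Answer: $158454930288$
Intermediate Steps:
$- \frac{275376}{\frac{1}{-575413}} = - \frac{275376}{- \frac{1}{575413}} = \left(-275376\right) \left(-575413\right) = 158454930288$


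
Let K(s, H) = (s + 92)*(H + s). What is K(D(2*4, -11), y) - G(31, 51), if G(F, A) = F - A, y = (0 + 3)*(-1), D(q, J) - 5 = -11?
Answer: -754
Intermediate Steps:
D(q, J) = -6 (D(q, J) = 5 - 11 = -6)
y = -3 (y = 3*(-1) = -3)
K(s, H) = (92 + s)*(H + s)
K(D(2*4, -11), y) - G(31, 51) = ((-6)**2 + 92*(-3) + 92*(-6) - 3*(-6)) - (31 - 1*51) = (36 - 276 - 552 + 18) - (31 - 51) = -774 - 1*(-20) = -774 + 20 = -754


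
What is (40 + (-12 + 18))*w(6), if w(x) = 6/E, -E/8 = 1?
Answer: -69/2 ≈ -34.500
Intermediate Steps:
E = -8 (E = -8*1 = -8)
w(x) = -3/4 (w(x) = 6/(-8) = 6*(-1/8) = -3/4)
(40 + (-12 + 18))*w(6) = (40 + (-12 + 18))*(-3/4) = (40 + 6)*(-3/4) = 46*(-3/4) = -69/2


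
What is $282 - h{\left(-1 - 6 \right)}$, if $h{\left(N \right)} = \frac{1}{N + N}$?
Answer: $\frac{3949}{14} \approx 282.07$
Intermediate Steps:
$h{\left(N \right)} = \frac{1}{2 N}$
$282 - h{\left(-1 - 6 \right)} = 282 - \frac{1}{2 \left(-1 - 6\right)} = 282 - \frac{1}{2 \left(-7\right)} = 282 - \frac{1}{2} \left(- \frac{1}{7}\right) = 282 - - \frac{1}{14} = 282 + \frac{1}{14} = \frac{3949}{14}$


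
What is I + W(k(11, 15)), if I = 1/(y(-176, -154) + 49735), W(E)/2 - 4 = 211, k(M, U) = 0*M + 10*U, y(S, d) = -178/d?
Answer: 1646764197/3829684 ≈ 430.00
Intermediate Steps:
k(M, U) = 10*U (k(M, U) = 0 + 10*U = 10*U)
W(E) = 430 (W(E) = 8 + 2*211 = 8 + 422 = 430)
I = 77/3829684 (I = 1/(-178/(-154) + 49735) = 1/(-178*(-1/154) + 49735) = 1/(89/77 + 49735) = 1/(3829684/77) = 77/3829684 ≈ 2.0106e-5)
I + W(k(11, 15)) = 77/3829684 + 430 = 1646764197/3829684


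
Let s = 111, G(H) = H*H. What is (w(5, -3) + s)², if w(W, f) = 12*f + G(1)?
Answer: 5776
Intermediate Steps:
G(H) = H²
w(W, f) = 1 + 12*f (w(W, f) = 12*f + 1² = 12*f + 1 = 1 + 12*f)
(w(5, -3) + s)² = ((1 + 12*(-3)) + 111)² = ((1 - 36) + 111)² = (-35 + 111)² = 76² = 5776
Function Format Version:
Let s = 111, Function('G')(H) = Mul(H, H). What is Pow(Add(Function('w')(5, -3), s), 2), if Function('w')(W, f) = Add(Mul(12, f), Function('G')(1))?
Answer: 5776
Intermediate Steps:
Function('G')(H) = Pow(H, 2)
Function('w')(W, f) = Add(1, Mul(12, f)) (Function('w')(W, f) = Add(Mul(12, f), Pow(1, 2)) = Add(Mul(12, f), 1) = Add(1, Mul(12, f)))
Pow(Add(Function('w')(5, -3), s), 2) = Pow(Add(Add(1, Mul(12, -3)), 111), 2) = Pow(Add(Add(1, -36), 111), 2) = Pow(Add(-35, 111), 2) = Pow(76, 2) = 5776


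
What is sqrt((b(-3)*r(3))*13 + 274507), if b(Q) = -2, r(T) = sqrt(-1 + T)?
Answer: sqrt(274507 - 26*sqrt(2)) ≈ 523.90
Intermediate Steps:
sqrt((b(-3)*r(3))*13 + 274507) = sqrt(-2*sqrt(-1 + 3)*13 + 274507) = sqrt(-2*sqrt(2)*13 + 274507) = sqrt(-26*sqrt(2) + 274507) = sqrt(274507 - 26*sqrt(2))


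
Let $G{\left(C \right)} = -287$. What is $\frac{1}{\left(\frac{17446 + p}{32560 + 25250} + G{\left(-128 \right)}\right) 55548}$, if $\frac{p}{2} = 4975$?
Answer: $- \frac{9635}{153350197092} \approx -6.283 \cdot 10^{-8}$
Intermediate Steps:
$p = 9950$ ($p = 2 \cdot 4975 = 9950$)
$\frac{1}{\left(\frac{17446 + p}{32560 + 25250} + G{\left(-128 \right)}\right) 55548} = \frac{1}{\left(\frac{17446 + 9950}{32560 + 25250} - 287\right) 55548} = \frac{1}{\frac{27396}{57810} - 287} \cdot \frac{1}{55548} = \frac{1}{27396 \cdot \frac{1}{57810} - 287} \cdot \frac{1}{55548} = \frac{1}{\frac{4566}{9635} - 287} \cdot \frac{1}{55548} = \frac{1}{- \frac{2760679}{9635}} \cdot \frac{1}{55548} = \left(- \frac{9635}{2760679}\right) \frac{1}{55548} = - \frac{9635}{153350197092}$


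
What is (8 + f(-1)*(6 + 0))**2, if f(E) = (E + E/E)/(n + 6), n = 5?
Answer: 64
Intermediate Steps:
f(E) = 1/11 + E/11 (f(E) = (E + E/E)/(5 + 6) = (E + 1)/11 = (1 + E)*(1/11) = 1/11 + E/11)
(8 + f(-1)*(6 + 0))**2 = (8 + (1/11 + (1/11)*(-1))*(6 + 0))**2 = (8 + (1/11 - 1/11)*6)**2 = (8 + 0*6)**2 = (8 + 0)**2 = 8**2 = 64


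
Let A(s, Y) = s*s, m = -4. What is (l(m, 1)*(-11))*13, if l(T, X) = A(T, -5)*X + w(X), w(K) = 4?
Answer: -2860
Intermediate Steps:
A(s, Y) = s**2
l(T, X) = 4 + X*T**2 (l(T, X) = T**2*X + 4 = X*T**2 + 4 = 4 + X*T**2)
(l(m, 1)*(-11))*13 = ((4 + 1*(-4)**2)*(-11))*13 = ((4 + 1*16)*(-11))*13 = ((4 + 16)*(-11))*13 = (20*(-11))*13 = -220*13 = -2860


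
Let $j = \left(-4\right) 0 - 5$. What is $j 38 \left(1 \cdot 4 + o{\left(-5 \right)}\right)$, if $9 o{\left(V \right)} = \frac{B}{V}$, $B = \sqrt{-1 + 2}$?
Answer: $- \frac{6802}{9} \approx -755.78$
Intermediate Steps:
$B = 1$ ($B = \sqrt{1} = 1$)
$o{\left(V \right)} = \frac{1}{9 V}$ ($o{\left(V \right)} = \frac{1 \frac{1}{V}}{9} = \frac{1}{9 V}$)
$j = -5$ ($j = 0 - 5 = -5$)
$j 38 \left(1 \cdot 4 + o{\left(-5 \right)}\right) = \left(-5\right) 38 \left(1 \cdot 4 + \frac{1}{9 \left(-5\right)}\right) = - 190 \left(4 + \frac{1}{9} \left(- \frac{1}{5}\right)\right) = - 190 \left(4 - \frac{1}{45}\right) = \left(-190\right) \frac{179}{45} = - \frac{6802}{9}$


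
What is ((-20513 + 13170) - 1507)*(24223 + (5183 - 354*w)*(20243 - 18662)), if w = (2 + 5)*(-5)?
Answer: -246093153600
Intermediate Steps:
w = -35 (w = 7*(-5) = -35)
((-20513 + 13170) - 1507)*(24223 + (5183 - 354*w)*(20243 - 18662)) = ((-20513 + 13170) - 1507)*(24223 + (5183 - 354*(-35))*(20243 - 18662)) = (-7343 - 1507)*(24223 + (5183 + 12390)*1581) = -8850*(24223 + 17573*1581) = -8850*(24223 + 27782913) = -8850*27807136 = -246093153600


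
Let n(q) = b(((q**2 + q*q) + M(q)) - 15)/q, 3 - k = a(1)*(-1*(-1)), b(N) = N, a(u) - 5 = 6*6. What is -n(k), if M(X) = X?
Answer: 2835/38 ≈ 74.605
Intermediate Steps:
a(u) = 41 (a(u) = 5 + 6*6 = 5 + 36 = 41)
k = -38 (k = 3 - 41*(-1*(-1)) = 3 - 41 = -38)
n(q) = (-15 + q + 2*q**2)/q (n(q) = (((q**2 + q*q) + q) - 15)/q = (((q**2 + q**2) + q) - 15)/q = ((2*q**2 + q) - 15)/q = ((q + 2*q**2) - 15)/q = (-15 + q + 2*q**2)/q)
-n(k) = -(1 - 15/(-38) + 2*(-38)) = -(1 - 15*(-1/38) - 76) = -(1 + 15/38 - 76) = -1*(-2835/38) = 2835/38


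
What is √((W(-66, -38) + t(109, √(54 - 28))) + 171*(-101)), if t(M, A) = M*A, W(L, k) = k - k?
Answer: √(-17271 + 109*√26) ≈ 129.29*I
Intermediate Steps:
W(L, k) = 0
t(M, A) = A*M
√((W(-66, -38) + t(109, √(54 - 28))) + 171*(-101)) = √((0 + √(54 - 28)*109) + 171*(-101)) = √((0 + √26*109) - 17271) = √((0 + 109*√26) - 17271) = √(109*√26 - 17271) = √(-17271 + 109*√26)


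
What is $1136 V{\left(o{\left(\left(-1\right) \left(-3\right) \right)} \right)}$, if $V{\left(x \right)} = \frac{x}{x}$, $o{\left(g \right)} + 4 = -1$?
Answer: $1136$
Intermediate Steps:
$o{\left(g \right)} = -5$ ($o{\left(g \right)} = -4 - 1 = -5$)
$V{\left(x \right)} = 1$
$1136 V{\left(o{\left(\left(-1\right) \left(-3\right) \right)} \right)} = 1136 \cdot 1 = 1136$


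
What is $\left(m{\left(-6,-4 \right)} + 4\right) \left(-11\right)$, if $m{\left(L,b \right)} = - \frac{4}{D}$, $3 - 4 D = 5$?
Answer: $-132$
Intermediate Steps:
$D = - \frac{1}{2}$ ($D = \frac{3}{4} - \frac{5}{4} = - \frac{1}{2} \approx -0.5$)
$m{\left(L,b \right)} = 8$ ($m{\left(L,b \right)} = - \frac{4}{- \frac{1}{2}} = \left(-4\right) \left(-2\right) = 8$)
$\left(m{\left(-6,-4 \right)} + 4\right) \left(-11\right) = \left(8 + 4\right) \left(-11\right) = 12 \left(-11\right) = -132$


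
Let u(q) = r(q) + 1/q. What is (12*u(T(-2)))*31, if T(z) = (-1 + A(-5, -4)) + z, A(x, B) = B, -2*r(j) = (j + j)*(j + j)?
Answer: -255564/7 ≈ -36509.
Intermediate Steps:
r(j) = -2*j² (r(j) = -(j + j)*(j + j)/2 = -2*j*2*j/2 = -2*j²)
T(z) = -5 + z (T(z) = (-1 - 4) + z = -5 + z)
u(q) = 1/q - 2*q² (u(q) = -2*q² + 1/q = 1/q - 2*q²)
(12*u(T(-2)))*31 = (12*((1 - 2*(-5 - 2)³)/(-5 - 2)))*31 = (12*((1 - 2*(-7)³)/(-7)))*31 = (12*(-(1 - 2*(-343))/7))*31 = (12*(-(1 + 686)/7))*31 = (12*(-⅐*687))*31 = (12*(-687/7))*31 = -8244/7*31 = -255564/7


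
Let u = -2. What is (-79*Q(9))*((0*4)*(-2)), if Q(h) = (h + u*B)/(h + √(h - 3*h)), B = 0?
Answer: 0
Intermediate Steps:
Q(h) = h/(h + √2*√(-h)) (Q(h) = (h - 2*0)/(h + √(h - 3*h)) = (h + 0)/(h + √(-2*h)) = h/(h + √2*√(-h)))
(-79*Q(9))*((0*4)*(-2)) = (-711/(9 + √2*√(-1*9)))*((0*4)*(-2)) = (-711/(9 + √2*√(-9)))*(0*(-2)) = -711/(9 + √2*(3*I))*0 = -711/(9 + 3*I*√2)*0 = 0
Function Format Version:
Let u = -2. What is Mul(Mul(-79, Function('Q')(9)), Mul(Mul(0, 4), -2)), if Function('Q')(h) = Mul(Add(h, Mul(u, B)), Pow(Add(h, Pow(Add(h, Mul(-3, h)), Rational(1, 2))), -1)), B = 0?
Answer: 0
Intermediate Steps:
Function('Q')(h) = Mul(h, Pow(Add(h, Mul(Pow(2, Rational(1, 2)), Pow(Mul(-1, h), Rational(1, 2)))), -1)) (Function('Q')(h) = Mul(Add(h, Mul(-2, 0)), Pow(Add(h, Pow(Add(h, Mul(-3, h)), Rational(1, 2))), -1)) = Mul(Add(h, 0), Pow(Add(h, Pow(Mul(-2, h), Rational(1, 2))), -1)) = Mul(h, Pow(Add(h, Mul(Pow(2, Rational(1, 2)), Pow(Mul(-1, h), Rational(1, 2)))), -1)))
Mul(Mul(-79, Function('Q')(9)), Mul(Mul(0, 4), -2)) = Mul(Mul(-79, Mul(9, Pow(Add(9, Mul(Pow(2, Rational(1, 2)), Pow(Mul(-1, 9), Rational(1, 2)))), -1))), Mul(Mul(0, 4), -2)) = Mul(Mul(-79, Mul(9, Pow(Add(9, Mul(Pow(2, Rational(1, 2)), Pow(-9, Rational(1, 2)))), -1))), Mul(0, -2)) = Mul(Mul(-79, Mul(9, Pow(Add(9, Mul(Pow(2, Rational(1, 2)), Mul(3, I))), -1))), 0) = Mul(Mul(-79, Mul(9, Pow(Add(9, Mul(3, I, Pow(2, Rational(1, 2)))), -1))), 0) = Mul(Mul(-711, Pow(Add(9, Mul(3, I, Pow(2, Rational(1, 2)))), -1)), 0) = 0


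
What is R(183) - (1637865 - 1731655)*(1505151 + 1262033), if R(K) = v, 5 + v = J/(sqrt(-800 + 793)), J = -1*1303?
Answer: 259534187355 + 1303*I*sqrt(7)/7 ≈ 2.5953e+11 + 492.49*I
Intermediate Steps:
J = -1303
v = -5 + 1303*I*sqrt(7)/7 (v = -5 - 1303/sqrt(-800 + 793) = -5 - 1303*(-I*sqrt(7)/7) = -5 - (-1303)*I*sqrt(7)/7 = -5 + 1303*I*sqrt(7)/7 ≈ -5.0 + 492.49*I)
R(K) = -5 + 1303*I*sqrt(7)/7
R(183) - (1637865 - 1731655)*(1505151 + 1262033) = (-5 + 1303*I*sqrt(7)/7) - (1637865 - 1731655)*(1505151 + 1262033) = (-5 + 1303*I*sqrt(7)/7) - (-93790)*2767184 = (-5 + 1303*I*sqrt(7)/7) - 1*(-259534187360) = (-5 + 1303*I*sqrt(7)/7) + 259534187360 = 259534187355 + 1303*I*sqrt(7)/7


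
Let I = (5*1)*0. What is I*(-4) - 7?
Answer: -7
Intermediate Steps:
I = 0 (I = 5*0 = 0)
I*(-4) - 7 = 0*(-4) - 7 = 0 - 7 = -7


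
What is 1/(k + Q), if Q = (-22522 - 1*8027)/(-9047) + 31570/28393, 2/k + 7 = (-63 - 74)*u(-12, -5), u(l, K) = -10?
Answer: 350115814973/1572041221503 ≈ 0.22271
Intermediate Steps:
k = 2/1363 (k = 2/(-7 + (-63 - 74)*(-10)) = 2/(-7 - 137*(-10)) = 2/(-7 + 1370) = 2/1363 ≈ 0.0014674)
Q = 1152991547/256871471 (Q = (-22522 - 8027)*(-1/9047) + 31570*(1/28393) = -30549*(-1/9047) + 31570/28393 = 30549/9047 + 31570/28393 = 1152991547/256871471 ≈ 4.4886)
1/(k + Q) = 1/(2/1363 + 1152991547/256871471) = 1/(1572041221503/350115814973) = 350115814973/1572041221503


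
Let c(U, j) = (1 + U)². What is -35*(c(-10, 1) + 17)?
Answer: -3430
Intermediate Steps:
-35*(c(-10, 1) + 17) = -35*((1 - 10)² + 17) = -35*((-9)² + 17) = -35*(81 + 17) = -35*98 = -3430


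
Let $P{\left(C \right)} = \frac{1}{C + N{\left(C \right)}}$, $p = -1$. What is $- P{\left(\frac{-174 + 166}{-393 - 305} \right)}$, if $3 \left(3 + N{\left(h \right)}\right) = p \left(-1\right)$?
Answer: $\frac{1047}{2780} \approx 0.37662$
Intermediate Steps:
$N{\left(h \right)} = - \frac{8}{3}$ ($N{\left(h \right)} = -3 + \frac{\left(-1\right) \left(-1\right)}{3} = -3 + \frac{1}{3} \cdot 1 = -3 + \frac{1}{3} = - \frac{8}{3}$)
$P{\left(C \right)} = \frac{1}{- \frac{8}{3} + C}$ ($P{\left(C \right)} = \frac{1}{C - \frac{8}{3}} = \frac{1}{- \frac{8}{3} + C}$)
$- P{\left(\frac{-174 + 166}{-393 - 305} \right)} = - \frac{3}{-8 + 3 \frac{-174 + 166}{-393 - 305}} = - \frac{3}{-8 + 3 \left(- \frac{8}{-698}\right)} = - \frac{3}{-8 + 3 \left(\left(-8\right) \left(- \frac{1}{698}\right)\right)} = - \frac{3}{-8 + 3 \cdot \frac{4}{349}} = - \frac{3}{-8 + \frac{12}{349}} = - \frac{3}{- \frac{2780}{349}} = - \frac{3 \left(-349\right)}{2780} = \left(-1\right) \left(- \frac{1047}{2780}\right) = \frac{1047}{2780}$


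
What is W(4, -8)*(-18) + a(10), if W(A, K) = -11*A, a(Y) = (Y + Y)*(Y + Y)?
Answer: 1192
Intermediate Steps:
a(Y) = 4*Y**2 (a(Y) = (2*Y)*(2*Y) = 4*Y**2)
W(4, -8)*(-18) + a(10) = -11*4*(-18) + 4*10**2 = -44*(-18) + 4*100 = 792 + 400 = 1192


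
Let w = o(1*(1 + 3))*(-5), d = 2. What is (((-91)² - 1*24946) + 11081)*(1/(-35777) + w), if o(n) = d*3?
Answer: 5993368624/35777 ≈ 1.6752e+5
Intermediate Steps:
o(n) = 6 (o(n) = 2*3 = 6)
w = -30 (w = 6*(-5) = -30)
(((-91)² - 1*24946) + 11081)*(1/(-35777) + w) = (((-91)² - 1*24946) + 11081)*(1/(-35777) - 30) = ((8281 - 24946) + 11081)*(-1/35777 - 30) = (-16665 + 11081)*(-1073311/35777) = -5584*(-1073311/35777) = 5993368624/35777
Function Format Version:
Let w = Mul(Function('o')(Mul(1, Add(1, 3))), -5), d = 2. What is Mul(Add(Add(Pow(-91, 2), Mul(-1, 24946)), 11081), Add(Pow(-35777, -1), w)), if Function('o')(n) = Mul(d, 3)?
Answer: Rational(5993368624, 35777) ≈ 1.6752e+5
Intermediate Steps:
Function('o')(n) = 6 (Function('o')(n) = Mul(2, 3) = 6)
w = -30 (w = Mul(6, -5) = -30)
Mul(Add(Add(Pow(-91, 2), Mul(-1, 24946)), 11081), Add(Pow(-35777, -1), w)) = Mul(Add(Add(Pow(-91, 2), Mul(-1, 24946)), 11081), Add(Pow(-35777, -1), -30)) = Mul(Add(Add(8281, -24946), 11081), Add(Rational(-1, 35777), -30)) = Mul(Add(-16665, 11081), Rational(-1073311, 35777)) = Mul(-5584, Rational(-1073311, 35777)) = Rational(5993368624, 35777)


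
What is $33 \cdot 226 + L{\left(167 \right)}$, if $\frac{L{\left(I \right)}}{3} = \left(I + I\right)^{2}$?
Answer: $342126$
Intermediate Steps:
$L{\left(I \right)} = 12 I^{2}$ ($L{\left(I \right)} = 3 \left(I + I\right)^{2} = 3 \left(2 I\right)^{2} = 3 \cdot 4 I^{2} = 12 I^{2}$)
$33 \cdot 226 + L{\left(167 \right)} = 33 \cdot 226 + 12 \cdot 167^{2} = 7458 + 12 \cdot 27889 = 7458 + 334668 = 342126$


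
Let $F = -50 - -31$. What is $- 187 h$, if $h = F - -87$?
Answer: $-12716$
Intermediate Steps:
$F = -19$ ($F = -50 + 31 = -19$)
$h = 68$ ($h = -19 - -87 = -19 + 87 = 68$)
$- 187 h = \left(-187\right) 68 = -12716$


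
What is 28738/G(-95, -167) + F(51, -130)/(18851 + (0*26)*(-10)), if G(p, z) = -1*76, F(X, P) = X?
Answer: -270868081/716338 ≈ -378.13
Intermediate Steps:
G(p, z) = -76
28738/G(-95, -167) + F(51, -130)/(18851 + (0*26)*(-10)) = 28738/(-76) + 51/(18851 + (0*26)*(-10)) = 28738*(-1/76) + 51/(18851 + 0*(-10)) = -14369/38 + 51/(18851 + 0) = -14369/38 + 51/18851 = -270868081/716338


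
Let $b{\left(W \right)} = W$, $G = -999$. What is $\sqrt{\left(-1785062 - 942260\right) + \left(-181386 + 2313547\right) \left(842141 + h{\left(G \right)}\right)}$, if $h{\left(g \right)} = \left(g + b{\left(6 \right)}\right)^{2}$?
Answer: $2 \sqrt{974498172817} \approx 1.9743 \cdot 10^{6}$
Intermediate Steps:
$h{\left(g \right)} = \left(6 + g\right)^{2}$ ($h{\left(g \right)} = \left(g + 6\right)^{2} = \left(6 + g\right)^{2}$)
$\sqrt{\left(-1785062 - 942260\right) + \left(-181386 + 2313547\right) \left(842141 + h{\left(G \right)}\right)} = \sqrt{\left(-1785062 - 942260\right) + \left(-181386 + 2313547\right) \left(842141 + \left(6 - 999\right)^{2}\right)} = \sqrt{\left(-1785062 - 942260\right) + 2132161 \left(842141 + \left(-993\right)^{2}\right)} = \sqrt{-2727322 + 2132161 \left(842141 + 986049\right)} = \sqrt{-2727322 + 2132161 \cdot 1828190} = \sqrt{-2727322 + 3897995418590} = \sqrt{3897992691268} = 2 \sqrt{974498172817}$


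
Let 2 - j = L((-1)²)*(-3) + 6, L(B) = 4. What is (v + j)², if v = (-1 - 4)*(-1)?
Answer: 169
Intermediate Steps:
v = 5 (v = -5*(-1) = 5)
j = 8 (j = 2 - (4*(-3) + 6) = 2 - (-12 + 6) = 2 - 1*(-6) = 2 + 6 = 8)
(v + j)² = (5 + 8)² = 13² = 169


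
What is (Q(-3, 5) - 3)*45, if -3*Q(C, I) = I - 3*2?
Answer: -120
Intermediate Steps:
Q(C, I) = 2 - I/3 (Q(C, I) = -(I - 3*2)/3 = -(I - 6)/3 = -(-6 + I)/3 = 2 - I/3)
(Q(-3, 5) - 3)*45 = ((2 - ⅓*5) - 3)*45 = ((2 - 5/3) - 3)*45 = (⅓ - 3)*45 = -8/3*45 = -120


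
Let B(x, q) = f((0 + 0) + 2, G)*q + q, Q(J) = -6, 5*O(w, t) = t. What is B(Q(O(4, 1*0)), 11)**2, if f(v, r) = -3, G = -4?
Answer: 484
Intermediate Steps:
O(w, t) = t/5
B(x, q) = -2*q (B(x, q) = -3*q + q = -2*q)
B(Q(O(4, 1*0)), 11)**2 = (-2*11)**2 = (-22)**2 = 484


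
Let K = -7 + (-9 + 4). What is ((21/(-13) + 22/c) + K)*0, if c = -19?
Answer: 0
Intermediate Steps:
K = -12 (K = -7 - 5 = -12)
((21/(-13) + 22/c) + K)*0 = ((21/(-13) + 22/(-19)) - 12)*0 = ((21*(-1/13) + 22*(-1/19)) - 12)*0 = ((-21/13 - 22/19) - 12)*0 = (-685/247 - 12)*0 = -3649/247*0 = 0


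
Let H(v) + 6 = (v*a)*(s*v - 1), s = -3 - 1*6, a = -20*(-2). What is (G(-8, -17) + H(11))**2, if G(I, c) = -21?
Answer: 1938376729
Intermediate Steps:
a = 40 (a = -4*(-10) = 40)
s = -9 (s = -3 - 6 = -9)
H(v) = -6 + 40*v*(-1 - 9*v) (H(v) = -6 + (v*40)*(-9*v - 1) = -6 + (40*v)*(-1 - 9*v) = -6 + 40*v*(-1 - 9*v))
(G(-8, -17) + H(11))**2 = (-21 + (-6 - 360*11**2 - 40*11))**2 = (-21 + (-6 - 360*121 - 440))**2 = (-21 + (-6 - 43560 - 440))**2 = (-21 - 44006)**2 = (-44027)**2 = 1938376729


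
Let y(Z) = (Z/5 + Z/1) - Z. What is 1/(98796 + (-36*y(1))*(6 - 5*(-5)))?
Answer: 5/492864 ≈ 1.0145e-5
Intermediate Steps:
y(Z) = Z/5 (y(Z) = (Z*(⅕) + Z*1) - Z = (Z/5 + Z) - Z = 6*Z/5 - Z = Z/5)
1/(98796 + (-36*y(1))*(6 - 5*(-5))) = 1/(98796 + (-36/5)*(6 - 5*(-5))) = 1/(98796 + (-36*⅕)*(6 + 25)) = 1/(98796 - 36/5*31) = 1/(98796 - 1116/5) = 1/(492864/5) = 5/492864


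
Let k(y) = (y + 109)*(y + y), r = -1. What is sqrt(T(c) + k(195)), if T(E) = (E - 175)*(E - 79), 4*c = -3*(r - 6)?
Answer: sqrt(2097265)/4 ≈ 362.05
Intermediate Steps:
k(y) = 2*y*(109 + y) (k(y) = (109 + y)*(2*y) = 2*y*(109 + y))
c = 21/4 (c = (-3*(-1 - 6))/4 = (-3*(-7))/4 = (1/4)*21 = 21/4 ≈ 5.2500)
T(E) = (-175 + E)*(-79 + E)
sqrt(T(c) + k(195)) = sqrt((13825 + (21/4)**2 - 254*21/4) + 2*195*(109 + 195)) = sqrt((13825 + 441/16 - 2667/2) + 2*195*304) = sqrt(200305/16 + 118560) = sqrt(2097265/16) = sqrt(2097265)/4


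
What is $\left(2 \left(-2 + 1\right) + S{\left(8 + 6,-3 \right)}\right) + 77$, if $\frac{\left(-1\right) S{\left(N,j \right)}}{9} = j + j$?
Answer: $129$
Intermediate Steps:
$S{\left(N,j \right)} = - 18 j$ ($S{\left(N,j \right)} = - 9 \left(j + j\right) = - 9 \cdot 2 j = - 18 j$)
$\left(2 \left(-2 + 1\right) + S{\left(8 + 6,-3 \right)}\right) + 77 = \left(2 \left(-2 + 1\right) - -54\right) + 77 = \left(2 \left(-1\right) + 54\right) + 77 = \left(-2 + 54\right) + 77 = 52 + 77 = 129$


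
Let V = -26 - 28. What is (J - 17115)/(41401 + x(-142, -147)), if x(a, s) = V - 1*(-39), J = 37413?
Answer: 10149/20693 ≈ 0.49046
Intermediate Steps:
V = -54
x(a, s) = -15 (x(a, s) = -54 - 1*(-39) = -54 + 39 = -15)
(J - 17115)/(41401 + x(-142, -147)) = (37413 - 17115)/(41401 - 15) = 20298/41386 = 20298*(1/41386) = 10149/20693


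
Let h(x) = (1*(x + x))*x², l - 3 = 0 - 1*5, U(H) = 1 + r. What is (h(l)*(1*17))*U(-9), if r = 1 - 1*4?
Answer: 544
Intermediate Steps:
r = -3 (r = 1 - 4 = -3)
U(H) = -2 (U(H) = 1 - 3 = -2)
l = -2 (l = 3 + (0 - 1*5) = 3 + (0 - 5) = 3 - 5 = -2)
h(x) = 2*x³ (h(x) = (1*(2*x))*x² = (2*x)*x² = 2*x³)
(h(l)*(1*17))*U(-9) = ((2*(-2)³)*(1*17))*(-2) = ((2*(-8))*17)*(-2) = -16*17*(-2) = -272*(-2) = 544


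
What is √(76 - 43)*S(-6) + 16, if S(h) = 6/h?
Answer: 16 - √33 ≈ 10.255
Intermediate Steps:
√(76 - 43)*S(-6) + 16 = √(76 - 43)*(6/(-6)) + 16 = √33*(6*(-⅙)) + 16 = √33*(-1) + 16 = -√33 + 16 = 16 - √33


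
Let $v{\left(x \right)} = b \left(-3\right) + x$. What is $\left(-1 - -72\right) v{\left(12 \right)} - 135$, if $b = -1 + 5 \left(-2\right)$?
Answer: $3060$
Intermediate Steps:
$b = -11$ ($b = -1 - 10 = -11$)
$v{\left(x \right)} = 33 + x$ ($v{\left(x \right)} = \left(-11\right) \left(-3\right) + x = 33 + x$)
$\left(-1 - -72\right) v{\left(12 \right)} - 135 = \left(-1 - -72\right) \left(33 + 12\right) - 135 = \left(-1 + 72\right) 45 - 135 = 71 \cdot 45 - 135 = 3195 - 135 = 3060$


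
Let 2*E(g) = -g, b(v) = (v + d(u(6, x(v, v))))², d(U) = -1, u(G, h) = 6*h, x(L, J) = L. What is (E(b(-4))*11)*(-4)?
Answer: 550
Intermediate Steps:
b(v) = (-1 + v)² (b(v) = (v - 1)² = (-1 + v)²)
E(g) = -g/2 (E(g) = (-g)/2 = -g/2)
(E(b(-4))*11)*(-4) = (-(-1 - 4)²/2*11)*(-4) = (-½*(-5)²*11)*(-4) = (-½*25*11)*(-4) = -25/2*11*(-4) = -275/2*(-4) = 550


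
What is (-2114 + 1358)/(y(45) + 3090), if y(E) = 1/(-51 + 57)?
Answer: -4536/18541 ≈ -0.24465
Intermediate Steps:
y(E) = ⅙ (y(E) = 1/6 = ⅙)
(-2114 + 1358)/(y(45) + 3090) = (-2114 + 1358)/(⅙ + 3090) = -756/18541/6 = -756*6/18541 = -4536/18541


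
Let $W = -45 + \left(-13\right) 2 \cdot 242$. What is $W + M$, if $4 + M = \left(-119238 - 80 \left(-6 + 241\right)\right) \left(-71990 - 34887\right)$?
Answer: $14753080985$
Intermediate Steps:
$W = -6337$ ($W = -45 - 6292 = -6337$)
$M = 14753087322$ ($M = -4 + \left(-119238 - 80 \left(-6 + 241\right)\right) \left(-71990 - 34887\right) = -4 + \left(-119238 - 18800\right) \left(-106877\right) = -4 - -14753087326 = -4 + 14753087326 = 14753087322$)
$W + M = -6337 + 14753087322 = 14753080985$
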